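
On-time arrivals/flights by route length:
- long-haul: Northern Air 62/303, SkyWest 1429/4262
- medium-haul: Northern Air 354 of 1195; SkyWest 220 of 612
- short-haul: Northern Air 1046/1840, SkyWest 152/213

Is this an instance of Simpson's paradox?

Yes

Long-haul: Northern Air 62/303 = 20.5%, SkyWest 1429/4262 = 33.5% → SkyWest
Medium-haul: Northern Air 354/1195 = 29.6%, SkyWest 220/612 = 35.9% → SkyWest
Short-haul: Northern Air 1046/1840 = 56.8%, SkyWest 152/213 = 71.4% → SkyWest
Overall: Northern Air 1462/3338 = 43.8%, SkyWest 1801/5087 = 35.4% → Northern Air
SkyWest wins each route group but Northern Air wins overall — the comparison reverses. SkyWest's flights skew toward long-haul, which has a lower base rate.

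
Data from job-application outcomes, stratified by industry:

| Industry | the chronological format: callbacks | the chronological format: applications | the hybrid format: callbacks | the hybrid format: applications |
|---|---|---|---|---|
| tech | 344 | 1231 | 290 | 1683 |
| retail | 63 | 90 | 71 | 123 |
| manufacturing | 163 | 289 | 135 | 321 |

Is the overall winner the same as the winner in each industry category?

Tech: the chronological format 344/1231 = 27.9%, the hybrid format 290/1683 = 17.2% → the chronological format
Retail: the chronological format 63/90 = 70.0%, the hybrid format 71/123 = 57.7% → the chronological format
Manufacturing: the chronological format 163/289 = 56.4%, the hybrid format 135/321 = 42.1% → the chronological format
Overall: the chronological format 570/1610 = 35.4%, the hybrid format 496/2127 = 23.3% → the chronological format
The chronological format wins overall and in every industry group — no reversal.

Yes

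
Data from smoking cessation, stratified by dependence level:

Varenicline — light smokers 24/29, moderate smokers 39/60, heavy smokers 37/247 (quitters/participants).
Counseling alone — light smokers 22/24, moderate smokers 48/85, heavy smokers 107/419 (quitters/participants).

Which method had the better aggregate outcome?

Light smokers: varenicline 24/29 = 82.8%, counseling alone 22/24 = 91.7% → counseling alone
Moderate smokers: varenicline 39/60 = 65.0%, counseling alone 48/85 = 56.5% → varenicline
Heavy smokers: varenicline 37/247 = 15.0%, counseling alone 107/419 = 25.5% → counseling alone
Overall: varenicline 100/336 = 29.8%, counseling alone 177/528 = 33.5% → counseling alone
(Neither sweeps every dependence group, but counseling alone has the higher pooled rate.)

counseling alone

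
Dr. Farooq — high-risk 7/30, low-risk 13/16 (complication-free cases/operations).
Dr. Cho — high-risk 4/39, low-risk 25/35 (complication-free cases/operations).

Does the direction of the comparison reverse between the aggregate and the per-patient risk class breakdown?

No

High-risk: Dr. Farooq 7/30 = 23.3%, Dr. Cho 4/39 = 10.3% → Dr. Farooq
Low-risk: Dr. Farooq 13/16 = 81.2%, Dr. Cho 25/35 = 71.4% → Dr. Farooq
Overall: Dr. Farooq 20/46 = 43.5%, Dr. Cho 29/74 = 39.2% → Dr. Farooq
Dr. Farooq wins overall and in every patient risk group — no reversal.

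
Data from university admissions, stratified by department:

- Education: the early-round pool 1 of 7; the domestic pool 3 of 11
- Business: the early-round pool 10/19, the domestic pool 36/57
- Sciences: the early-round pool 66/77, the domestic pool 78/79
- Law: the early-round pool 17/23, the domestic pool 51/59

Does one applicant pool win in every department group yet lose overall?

No

Education: the early-round pool 1/7 = 14.3%, the domestic pool 3/11 = 27.3% → the domestic pool
Business: the early-round pool 10/19 = 52.6%, the domestic pool 36/57 = 63.2% → the domestic pool
Sciences: the early-round pool 66/77 = 85.7%, the domestic pool 78/79 = 98.7% → the domestic pool
Law: the early-round pool 17/23 = 73.9%, the domestic pool 51/59 = 86.4% → the domestic pool
Overall: the early-round pool 94/126 = 74.6%, the domestic pool 168/206 = 81.6% → the domestic pool
The domestic pool wins overall and in every department group — no reversal.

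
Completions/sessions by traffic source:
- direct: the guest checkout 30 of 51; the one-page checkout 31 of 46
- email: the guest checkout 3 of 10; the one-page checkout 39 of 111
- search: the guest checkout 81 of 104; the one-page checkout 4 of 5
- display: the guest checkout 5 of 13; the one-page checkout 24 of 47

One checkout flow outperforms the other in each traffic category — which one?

the one-page checkout

Direct: the guest checkout 30/51 = 58.8%, the one-page checkout 31/46 = 67.4% → the one-page checkout
Email: the guest checkout 3/10 = 30.0%, the one-page checkout 39/111 = 35.1% → the one-page checkout
Search: the guest checkout 81/104 = 77.9%, the one-page checkout 4/5 = 80.0% → the one-page checkout
Display: the guest checkout 5/13 = 38.5%, the one-page checkout 24/47 = 51.1% → the one-page checkout
The one-page checkout has the higher rate in all 4 groups.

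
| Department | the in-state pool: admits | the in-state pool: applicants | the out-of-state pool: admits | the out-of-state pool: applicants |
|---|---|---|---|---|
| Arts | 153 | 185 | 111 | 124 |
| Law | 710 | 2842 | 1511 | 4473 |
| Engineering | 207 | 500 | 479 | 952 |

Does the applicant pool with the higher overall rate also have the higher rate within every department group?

Arts: the in-state pool 153/185 = 82.7%, the out-of-state pool 111/124 = 89.5% → the out-of-state pool
Law: the in-state pool 710/2842 = 25.0%, the out-of-state pool 1511/4473 = 33.8% → the out-of-state pool
Engineering: the in-state pool 207/500 = 41.4%, the out-of-state pool 479/952 = 50.3% → the out-of-state pool
Overall: the in-state pool 1070/3527 = 30.3%, the out-of-state pool 2101/5549 = 37.9% → the out-of-state pool
The out-of-state pool wins overall and in every department group — no reversal.

Yes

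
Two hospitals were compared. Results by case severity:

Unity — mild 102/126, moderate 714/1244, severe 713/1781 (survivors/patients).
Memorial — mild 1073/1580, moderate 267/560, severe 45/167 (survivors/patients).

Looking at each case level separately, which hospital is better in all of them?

Mild: Unity 102/126 = 81.0%, Memorial 1073/1580 = 67.9% → Unity
Moderate: Unity 714/1244 = 57.4%, Memorial 267/560 = 47.7% → Unity
Severe: Unity 713/1781 = 40.0%, Memorial 45/167 = 26.9% → Unity
Unity has the higher rate in all 3 groups.

Unity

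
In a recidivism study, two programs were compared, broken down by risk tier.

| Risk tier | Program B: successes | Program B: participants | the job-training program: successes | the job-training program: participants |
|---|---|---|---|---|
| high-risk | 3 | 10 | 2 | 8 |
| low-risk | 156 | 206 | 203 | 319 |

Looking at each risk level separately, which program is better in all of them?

High-risk: Program B 3/10 = 30.0%, the job-training program 2/8 = 25.0% → Program B
Low-risk: Program B 156/206 = 75.7%, the job-training program 203/319 = 63.6% → Program B
Program B has the higher rate in both groups.

Program B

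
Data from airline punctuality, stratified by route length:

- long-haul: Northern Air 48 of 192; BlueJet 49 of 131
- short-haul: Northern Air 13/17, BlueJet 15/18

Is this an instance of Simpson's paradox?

Long-haul: Northern Air 48/192 = 25.0%, BlueJet 49/131 = 37.4% → BlueJet
Short-haul: Northern Air 13/17 = 76.5%, BlueJet 15/18 = 83.3% → BlueJet
Overall: Northern Air 61/209 = 29.2%, BlueJet 64/149 = 43.0% → BlueJet
BlueJet wins overall and in every route group — no reversal.

No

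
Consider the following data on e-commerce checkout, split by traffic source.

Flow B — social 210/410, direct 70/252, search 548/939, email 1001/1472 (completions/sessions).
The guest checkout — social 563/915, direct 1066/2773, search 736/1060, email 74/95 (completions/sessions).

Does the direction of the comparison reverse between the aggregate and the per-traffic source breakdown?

Social: Flow B 210/410 = 51.2%, the guest checkout 563/915 = 61.5% → the guest checkout
Direct: Flow B 70/252 = 27.8%, the guest checkout 1066/2773 = 38.4% → the guest checkout
Search: Flow B 548/939 = 58.4%, the guest checkout 736/1060 = 69.4% → the guest checkout
Email: Flow B 1001/1472 = 68.0%, the guest checkout 74/95 = 77.9% → the guest checkout
Overall: Flow B 1829/3073 = 59.5%, the guest checkout 2439/4843 = 50.4% → Flow B
The guest checkout wins each traffic group but Flow B wins overall — the comparison reverses. The guest checkout's sessions skew toward direct, which has a lower base rate.

Yes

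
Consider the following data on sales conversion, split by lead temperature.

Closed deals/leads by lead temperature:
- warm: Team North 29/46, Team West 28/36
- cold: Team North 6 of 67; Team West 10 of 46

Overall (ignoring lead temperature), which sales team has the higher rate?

Warm: Team North 29/46 = 63.0%, Team West 28/36 = 77.8% → Team West
Cold: Team North 6/67 = 9.0%, Team West 10/46 = 21.7% → Team West
Overall: Team North 35/113 = 31.0%, Team West 38/82 = 46.3% → Team West

Team West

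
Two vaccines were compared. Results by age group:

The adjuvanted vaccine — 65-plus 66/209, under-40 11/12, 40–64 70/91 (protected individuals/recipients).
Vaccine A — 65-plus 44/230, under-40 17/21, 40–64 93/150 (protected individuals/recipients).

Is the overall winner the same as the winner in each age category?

65-plus: the adjuvanted vaccine 66/209 = 31.6%, Vaccine A 44/230 = 19.1% → the adjuvanted vaccine
Under-40: the adjuvanted vaccine 11/12 = 91.7%, Vaccine A 17/21 = 81.0% → the adjuvanted vaccine
40–64: the adjuvanted vaccine 70/91 = 76.9%, Vaccine A 93/150 = 62.0% → the adjuvanted vaccine
Overall: the adjuvanted vaccine 147/312 = 47.1%, Vaccine A 154/401 = 38.4% → the adjuvanted vaccine
The adjuvanted vaccine wins overall and in every age group — no reversal.

Yes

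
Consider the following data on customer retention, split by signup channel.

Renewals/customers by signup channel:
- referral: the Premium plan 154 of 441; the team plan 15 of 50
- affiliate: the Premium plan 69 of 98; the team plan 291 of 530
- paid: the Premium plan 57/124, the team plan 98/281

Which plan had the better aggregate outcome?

the team plan

Referral: the Premium plan 154/441 = 34.9%, the team plan 15/50 = 30.0% → the Premium plan
Affiliate: the Premium plan 69/98 = 70.4%, the team plan 291/530 = 54.9% → the Premium plan
Paid: the Premium plan 57/124 = 46.0%, the team plan 98/281 = 34.9% → the Premium plan
Overall: the Premium plan 280/663 = 42.2%, the team plan 404/861 = 46.9% → the team plan
(The Premium plan wins every signup group but the team plan wins overall — the Premium plan's customers skew toward the low-rate referral group.)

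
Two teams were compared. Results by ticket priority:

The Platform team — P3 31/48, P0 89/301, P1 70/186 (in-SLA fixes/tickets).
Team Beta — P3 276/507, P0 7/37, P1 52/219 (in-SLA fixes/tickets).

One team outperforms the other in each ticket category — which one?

P3: the Platform team 31/48 = 64.6%, Team Beta 276/507 = 54.4% → the Platform team
P0: the Platform team 89/301 = 29.6%, Team Beta 7/37 = 18.9% → the Platform team
P1: the Platform team 70/186 = 37.6%, Team Beta 52/219 = 23.7% → the Platform team
The Platform team has the higher rate in all 3 groups.

the Platform team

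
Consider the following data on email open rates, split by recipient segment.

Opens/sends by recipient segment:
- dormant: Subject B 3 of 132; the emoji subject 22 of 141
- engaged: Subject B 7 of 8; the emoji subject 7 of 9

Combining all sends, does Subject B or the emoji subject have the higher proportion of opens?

the emoji subject

Dormant: Subject B 3/132 = 2.3%, the emoji subject 22/141 = 15.6% → the emoji subject
Engaged: Subject B 7/8 = 87.5%, the emoji subject 7/9 = 77.8% → Subject B
Overall: Subject B 10/140 = 7.1%, the emoji subject 29/150 = 19.3% → the emoji subject
(Neither sweeps every recipient group, but the emoji subject has the higher pooled rate.)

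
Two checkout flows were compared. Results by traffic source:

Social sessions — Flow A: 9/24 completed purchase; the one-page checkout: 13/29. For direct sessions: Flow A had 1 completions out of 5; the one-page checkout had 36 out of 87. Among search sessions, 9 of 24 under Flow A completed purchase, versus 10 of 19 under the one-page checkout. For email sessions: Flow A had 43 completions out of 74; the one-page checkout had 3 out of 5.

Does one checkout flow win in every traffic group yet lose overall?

Yes

Social: Flow A 9/24 = 37.5%, the one-page checkout 13/29 = 44.8% → the one-page checkout
Direct: Flow A 1/5 = 20.0%, the one-page checkout 36/87 = 41.4% → the one-page checkout
Search: Flow A 9/24 = 37.5%, the one-page checkout 10/19 = 52.6% → the one-page checkout
Email: Flow A 43/74 = 58.1%, the one-page checkout 3/5 = 60.0% → the one-page checkout
Overall: Flow A 62/127 = 48.8%, the one-page checkout 62/140 = 44.3% → Flow A
The one-page checkout wins each traffic group but Flow A wins overall — the comparison reverses. The one-page checkout's sessions skew toward direct, which has a lower base rate.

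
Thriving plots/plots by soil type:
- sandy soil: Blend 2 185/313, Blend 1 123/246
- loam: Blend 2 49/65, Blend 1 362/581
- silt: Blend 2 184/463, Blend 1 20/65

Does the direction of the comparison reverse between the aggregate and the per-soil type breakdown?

Yes

Sandy soil: Blend 2 185/313 = 59.1%, Blend 1 123/246 = 50.0% → Blend 2
Loam: Blend 2 49/65 = 75.4%, Blend 1 362/581 = 62.3% → Blend 2
Silt: Blend 2 184/463 = 39.7%, Blend 1 20/65 = 30.8% → Blend 2
Overall: Blend 2 418/841 = 49.7%, Blend 1 505/892 = 56.6% → Blend 1
Blend 2 wins each soil group but Blend 1 wins overall — the comparison reverses. Blend 2's plots skew toward silt, which has a lower base rate.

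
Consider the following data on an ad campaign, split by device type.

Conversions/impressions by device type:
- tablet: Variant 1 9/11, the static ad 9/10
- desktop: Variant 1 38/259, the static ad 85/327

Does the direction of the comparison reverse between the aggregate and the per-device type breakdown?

No

Tablet: Variant 1 9/11 = 81.8%, the static ad 9/10 = 90.0% → the static ad
Desktop: Variant 1 38/259 = 14.7%, the static ad 85/327 = 26.0% → the static ad
Overall: Variant 1 47/270 = 17.4%, the static ad 94/337 = 27.9% → the static ad
The static ad wins overall and in every device group — no reversal.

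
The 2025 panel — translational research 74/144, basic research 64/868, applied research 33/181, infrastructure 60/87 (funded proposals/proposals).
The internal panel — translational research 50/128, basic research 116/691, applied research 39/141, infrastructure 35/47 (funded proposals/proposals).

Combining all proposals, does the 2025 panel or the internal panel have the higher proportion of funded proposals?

Translational research: the 2025 panel 74/144 = 51.4%, the internal panel 50/128 = 39.1% → the 2025 panel
Basic research: the 2025 panel 64/868 = 7.4%, the internal panel 116/691 = 16.8% → the internal panel
Applied research: the 2025 panel 33/181 = 18.2%, the internal panel 39/141 = 27.7% → the internal panel
Infrastructure: the 2025 panel 60/87 = 69.0%, the internal panel 35/47 = 74.5% → the internal panel
Overall: the 2025 panel 231/1280 = 18.0%, the internal panel 240/1007 = 23.8% → the internal panel
(Neither sweeps every proposal group, but the internal panel has the higher pooled rate.)

the internal panel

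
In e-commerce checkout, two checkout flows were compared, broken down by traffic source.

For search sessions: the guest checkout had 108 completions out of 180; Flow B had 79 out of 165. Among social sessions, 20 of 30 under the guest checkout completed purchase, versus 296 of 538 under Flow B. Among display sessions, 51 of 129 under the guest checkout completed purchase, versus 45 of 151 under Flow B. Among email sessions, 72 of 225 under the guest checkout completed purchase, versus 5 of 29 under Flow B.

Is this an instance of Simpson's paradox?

Search: the guest checkout 108/180 = 60.0%, Flow B 79/165 = 47.9% → the guest checkout
Social: the guest checkout 20/30 = 66.7%, Flow B 296/538 = 55.0% → the guest checkout
Display: the guest checkout 51/129 = 39.5%, Flow B 45/151 = 29.8% → the guest checkout
Email: the guest checkout 72/225 = 32.0%, Flow B 5/29 = 17.2% → the guest checkout
Overall: the guest checkout 251/564 = 44.5%, Flow B 425/883 = 48.1% → Flow B
The guest checkout wins each traffic group but Flow B wins overall — the comparison reverses. The guest checkout's sessions skew toward email, which has a lower base rate.

Yes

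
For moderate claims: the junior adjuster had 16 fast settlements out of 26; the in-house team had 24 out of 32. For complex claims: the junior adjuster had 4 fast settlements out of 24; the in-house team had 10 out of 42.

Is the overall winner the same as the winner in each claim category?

Yes

Moderate: the junior adjuster 16/26 = 61.5%, the in-house team 24/32 = 75.0% → the in-house team
Complex: the junior adjuster 4/24 = 16.7%, the in-house team 10/42 = 23.8% → the in-house team
Overall: the junior adjuster 20/50 = 40.0%, the in-house team 34/74 = 45.9% → the in-house team
The in-house team wins overall and in every claim group — no reversal.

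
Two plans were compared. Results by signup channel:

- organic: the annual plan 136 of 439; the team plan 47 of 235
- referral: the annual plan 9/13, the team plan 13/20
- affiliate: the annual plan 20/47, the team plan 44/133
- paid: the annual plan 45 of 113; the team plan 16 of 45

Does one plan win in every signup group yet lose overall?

No

Organic: the annual plan 136/439 = 31.0%, the team plan 47/235 = 20.0% → the annual plan
Referral: the annual plan 9/13 = 69.2%, the team plan 13/20 = 65.0% → the annual plan
Affiliate: the annual plan 20/47 = 42.6%, the team plan 44/133 = 33.1% → the annual plan
Paid: the annual plan 45/113 = 39.8%, the team plan 16/45 = 35.6% → the annual plan
Overall: the annual plan 210/612 = 34.3%, the team plan 120/433 = 27.7% → the annual plan
The annual plan wins overall and in every signup group — no reversal.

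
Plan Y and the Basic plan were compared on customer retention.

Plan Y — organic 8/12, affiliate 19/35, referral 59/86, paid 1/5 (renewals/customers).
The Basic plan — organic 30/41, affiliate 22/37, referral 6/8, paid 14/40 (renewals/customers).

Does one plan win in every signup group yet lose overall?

Organic: Plan Y 8/12 = 66.7%, the Basic plan 30/41 = 73.2% → the Basic plan
Affiliate: Plan Y 19/35 = 54.3%, the Basic plan 22/37 = 59.5% → the Basic plan
Referral: Plan Y 59/86 = 68.6%, the Basic plan 6/8 = 75.0% → the Basic plan
Paid: Plan Y 1/5 = 20.0%, the Basic plan 14/40 = 35.0% → the Basic plan
Overall: Plan Y 87/138 = 63.0%, the Basic plan 72/126 = 57.1% → Plan Y
The Basic plan wins each signup group but Plan Y wins overall — the comparison reverses. The Basic plan's customers skew toward paid, which has a lower base rate.

Yes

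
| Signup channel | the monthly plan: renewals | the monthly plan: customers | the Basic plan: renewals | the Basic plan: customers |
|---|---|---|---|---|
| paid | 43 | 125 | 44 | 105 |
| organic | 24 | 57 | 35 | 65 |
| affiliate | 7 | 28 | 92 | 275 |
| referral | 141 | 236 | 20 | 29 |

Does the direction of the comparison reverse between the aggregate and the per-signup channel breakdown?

Yes

Paid: the monthly plan 43/125 = 34.4%, the Basic plan 44/105 = 41.9% → the Basic plan
Organic: the monthly plan 24/57 = 42.1%, the Basic plan 35/65 = 53.8% → the Basic plan
Affiliate: the monthly plan 7/28 = 25.0%, the Basic plan 92/275 = 33.5% → the Basic plan
Referral: the monthly plan 141/236 = 59.7%, the Basic plan 20/29 = 69.0% → the Basic plan
Overall: the monthly plan 215/446 = 48.2%, the Basic plan 191/474 = 40.3% → the monthly plan
The Basic plan wins each signup group but the monthly plan wins overall — the comparison reverses. The Basic plan's customers skew toward affiliate, which has a lower base rate.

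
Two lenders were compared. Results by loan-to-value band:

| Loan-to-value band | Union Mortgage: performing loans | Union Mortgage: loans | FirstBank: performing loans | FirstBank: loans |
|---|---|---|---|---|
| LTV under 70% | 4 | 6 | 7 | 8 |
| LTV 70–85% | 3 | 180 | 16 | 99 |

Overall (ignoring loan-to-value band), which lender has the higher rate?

FirstBank

LTV under 70%: Union Mortgage 4/6 = 66.7%, FirstBank 7/8 = 87.5% → FirstBank
LTV 70–85%: Union Mortgage 3/180 = 1.7%, FirstBank 16/99 = 16.2% → FirstBank
Overall: Union Mortgage 7/186 = 3.8%, FirstBank 23/107 = 21.5% → FirstBank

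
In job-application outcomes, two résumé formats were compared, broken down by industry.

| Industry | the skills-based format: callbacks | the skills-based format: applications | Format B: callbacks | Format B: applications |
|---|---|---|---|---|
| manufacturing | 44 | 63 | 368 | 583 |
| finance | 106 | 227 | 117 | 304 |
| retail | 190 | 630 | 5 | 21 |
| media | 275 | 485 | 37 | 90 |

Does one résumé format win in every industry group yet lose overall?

Yes

Manufacturing: the skills-based format 44/63 = 69.8%, Format B 368/583 = 63.1% → the skills-based format
Finance: the skills-based format 106/227 = 46.7%, Format B 117/304 = 38.5% → the skills-based format
Retail: the skills-based format 190/630 = 30.2%, Format B 5/21 = 23.8% → the skills-based format
Media: the skills-based format 275/485 = 56.7%, Format B 37/90 = 41.1% → the skills-based format
Overall: the skills-based format 615/1405 = 43.8%, Format B 527/998 = 52.8% → Format B
The skills-based format wins each industry group but Format B wins overall — the comparison reverses. The skills-based format's applications skew toward retail, which has a lower base rate.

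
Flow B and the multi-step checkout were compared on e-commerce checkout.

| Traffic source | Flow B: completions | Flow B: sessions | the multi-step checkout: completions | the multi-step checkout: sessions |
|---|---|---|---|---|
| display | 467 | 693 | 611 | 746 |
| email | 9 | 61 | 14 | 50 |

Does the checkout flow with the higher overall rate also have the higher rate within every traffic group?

Display: Flow B 467/693 = 67.4%, the multi-step checkout 611/746 = 81.9% → the multi-step checkout
Email: Flow B 9/61 = 14.8%, the multi-step checkout 14/50 = 28.0% → the multi-step checkout
Overall: Flow B 476/754 = 63.1%, the multi-step checkout 625/796 = 78.5% → the multi-step checkout
The multi-step checkout wins overall and in every traffic group — no reversal.

Yes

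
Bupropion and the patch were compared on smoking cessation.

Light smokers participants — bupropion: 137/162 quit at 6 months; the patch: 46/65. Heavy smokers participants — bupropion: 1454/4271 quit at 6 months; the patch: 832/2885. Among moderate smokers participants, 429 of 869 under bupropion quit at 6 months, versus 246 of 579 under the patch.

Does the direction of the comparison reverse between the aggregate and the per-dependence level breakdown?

No

Light smokers: bupropion 137/162 = 84.6%, the patch 46/65 = 70.8% → bupropion
Heavy smokers: bupropion 1454/4271 = 34.0%, the patch 832/2885 = 28.8% → bupropion
Moderate smokers: bupropion 429/869 = 49.4%, the patch 246/579 = 42.5% → bupropion
Overall: bupropion 2020/5302 = 38.1%, the patch 1124/3529 = 31.9% → bupropion
Bupropion wins overall and in every dependence group — no reversal.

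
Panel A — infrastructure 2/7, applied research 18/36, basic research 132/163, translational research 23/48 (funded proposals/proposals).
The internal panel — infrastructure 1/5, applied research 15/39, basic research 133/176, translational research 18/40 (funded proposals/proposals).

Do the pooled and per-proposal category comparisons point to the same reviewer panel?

Yes

Infrastructure: Panel A 2/7 = 28.6%, the internal panel 1/5 = 20.0% → Panel A
Applied research: Panel A 18/36 = 50.0%, the internal panel 15/39 = 38.5% → Panel A
Basic research: Panel A 132/163 = 81.0%, the internal panel 133/176 = 75.6% → Panel A
Translational research: Panel A 23/48 = 47.9%, the internal panel 18/40 = 45.0% → Panel A
Overall: Panel A 175/254 = 68.9%, the internal panel 167/260 = 64.2% → Panel A
Panel A wins overall and in every proposal group — no reversal.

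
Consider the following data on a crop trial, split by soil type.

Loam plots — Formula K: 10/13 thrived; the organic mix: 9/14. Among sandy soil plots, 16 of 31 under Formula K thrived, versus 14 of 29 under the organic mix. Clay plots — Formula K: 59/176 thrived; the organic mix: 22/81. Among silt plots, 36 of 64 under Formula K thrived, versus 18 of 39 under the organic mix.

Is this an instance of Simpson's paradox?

No

Loam: Formula K 10/13 = 76.9%, the organic mix 9/14 = 64.3% → Formula K
Sandy soil: Formula K 16/31 = 51.6%, the organic mix 14/29 = 48.3% → Formula K
Clay: Formula K 59/176 = 33.5%, the organic mix 22/81 = 27.2% → Formula K
Silt: Formula K 36/64 = 56.2%, the organic mix 18/39 = 46.2% → Formula K
Overall: Formula K 121/284 = 42.6%, the organic mix 63/163 = 38.7% → Formula K
Formula K wins overall and in every soil group — no reversal.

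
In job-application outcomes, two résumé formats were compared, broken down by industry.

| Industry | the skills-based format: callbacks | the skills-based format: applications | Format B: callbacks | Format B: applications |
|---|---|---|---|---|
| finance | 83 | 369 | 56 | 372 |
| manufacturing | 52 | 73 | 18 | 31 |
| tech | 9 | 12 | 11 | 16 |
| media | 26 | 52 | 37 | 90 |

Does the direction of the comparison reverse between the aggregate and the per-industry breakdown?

Finance: the skills-based format 83/369 = 22.5%, Format B 56/372 = 15.1% → the skills-based format
Manufacturing: the skills-based format 52/73 = 71.2%, Format B 18/31 = 58.1% → the skills-based format
Tech: the skills-based format 9/12 = 75.0%, Format B 11/16 = 68.8% → the skills-based format
Media: the skills-based format 26/52 = 50.0%, Format B 37/90 = 41.1% → the skills-based format
Overall: the skills-based format 170/506 = 33.6%, Format B 122/509 = 24.0% → the skills-based format
The skills-based format wins overall and in every industry group — no reversal.

No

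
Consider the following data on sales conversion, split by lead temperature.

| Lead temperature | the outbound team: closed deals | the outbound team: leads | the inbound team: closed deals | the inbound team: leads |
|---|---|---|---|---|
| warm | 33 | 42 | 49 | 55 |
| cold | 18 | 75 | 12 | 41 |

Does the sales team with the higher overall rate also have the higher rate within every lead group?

Warm: the outbound team 33/42 = 78.6%, the inbound team 49/55 = 89.1% → the inbound team
Cold: the outbound team 18/75 = 24.0%, the inbound team 12/41 = 29.3% → the inbound team
Overall: the outbound team 51/117 = 43.6%, the inbound team 61/96 = 63.5% → the inbound team
The inbound team wins overall and in every lead group — no reversal.

Yes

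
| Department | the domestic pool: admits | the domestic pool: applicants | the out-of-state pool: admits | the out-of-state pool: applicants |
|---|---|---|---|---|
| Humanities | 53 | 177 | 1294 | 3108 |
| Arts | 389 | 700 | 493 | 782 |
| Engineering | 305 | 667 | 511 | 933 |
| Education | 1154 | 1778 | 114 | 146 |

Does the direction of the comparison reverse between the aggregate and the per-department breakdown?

Yes

Humanities: the domestic pool 53/177 = 29.9%, the out-of-state pool 1294/3108 = 41.6% → the out-of-state pool
Arts: the domestic pool 389/700 = 55.6%, the out-of-state pool 493/782 = 63.0% → the out-of-state pool
Engineering: the domestic pool 305/667 = 45.7%, the out-of-state pool 511/933 = 54.8% → the out-of-state pool
Education: the domestic pool 1154/1778 = 64.9%, the out-of-state pool 114/146 = 78.1% → the out-of-state pool
Overall: the domestic pool 1901/3322 = 57.2%, the out-of-state pool 2412/4969 = 48.5% → the domestic pool
The out-of-state pool wins each department group but the domestic pool wins overall — the comparison reverses. The out-of-state pool's applicants skew toward Humanities, which has a lower base rate.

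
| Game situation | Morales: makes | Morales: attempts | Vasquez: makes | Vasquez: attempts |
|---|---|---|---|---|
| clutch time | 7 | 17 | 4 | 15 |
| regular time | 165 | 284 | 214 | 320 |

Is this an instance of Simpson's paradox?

No

Clutch time: Morales 7/17 = 41.2%, Vasquez 4/15 = 26.7% → Morales
Regular time: Morales 165/284 = 58.1%, Vasquez 214/320 = 66.9% → Vasquez
Overall: Morales 172/301 = 57.1%, Vasquez 218/335 = 65.1% → Vasquez
Neither sweeps: Morales wins 1 of 2 groups, Vasquez wins 1. Vasquez wins overall but not every group — no Simpson reversal.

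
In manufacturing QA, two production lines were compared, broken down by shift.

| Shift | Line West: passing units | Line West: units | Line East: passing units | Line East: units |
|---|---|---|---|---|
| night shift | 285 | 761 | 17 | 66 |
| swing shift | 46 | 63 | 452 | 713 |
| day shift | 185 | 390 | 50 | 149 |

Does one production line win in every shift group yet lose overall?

Yes

Night shift: Line West 285/761 = 37.5%, Line East 17/66 = 25.8% → Line West
Swing shift: Line West 46/63 = 73.0%, Line East 452/713 = 63.4% → Line West
Day shift: Line West 185/390 = 47.4%, Line East 50/149 = 33.6% → Line West
Overall: Line West 516/1214 = 42.5%, Line East 519/928 = 55.9% → Line East
Line West wins each shift group but Line East wins overall — the comparison reverses. Line West's units skew toward night shift, which has a lower base rate.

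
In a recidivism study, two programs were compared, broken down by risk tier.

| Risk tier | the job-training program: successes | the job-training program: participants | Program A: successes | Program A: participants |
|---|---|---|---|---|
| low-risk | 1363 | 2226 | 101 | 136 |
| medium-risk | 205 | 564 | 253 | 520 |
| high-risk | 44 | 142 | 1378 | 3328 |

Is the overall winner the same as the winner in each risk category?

Low-risk: the job-training program 1363/2226 = 61.2%, Program A 101/136 = 74.3% → Program A
Medium-risk: the job-training program 205/564 = 36.3%, Program A 253/520 = 48.7% → Program A
High-risk: the job-training program 44/142 = 31.0%, Program A 1378/3328 = 41.4% → Program A
Overall: the job-training program 1612/2932 = 55.0%, Program A 1732/3984 = 43.5% → the job-training program
Program A wins each risk group but the job-training program wins overall — the comparison reverses. Program A's participants skew toward high-risk, which has a lower base rate.

No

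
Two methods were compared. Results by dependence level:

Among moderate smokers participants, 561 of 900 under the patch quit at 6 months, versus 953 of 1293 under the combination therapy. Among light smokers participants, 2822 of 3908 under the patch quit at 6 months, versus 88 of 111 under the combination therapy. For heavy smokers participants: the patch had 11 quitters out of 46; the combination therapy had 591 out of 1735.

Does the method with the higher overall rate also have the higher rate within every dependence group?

No

Moderate smokers: the patch 561/900 = 62.3%, the combination therapy 953/1293 = 73.7% → the combination therapy
Light smokers: the patch 2822/3908 = 72.2%, the combination therapy 88/111 = 79.3% → the combination therapy
Heavy smokers: the patch 11/46 = 23.9%, the combination therapy 591/1735 = 34.1% → the combination therapy
Overall: the patch 3394/4854 = 69.9%, the combination therapy 1632/3139 = 52.0% → the patch
The combination therapy wins each dependence group but the patch wins overall — the comparison reverses. The combination therapy's participants skew toward heavy smokers, which has a lower base rate.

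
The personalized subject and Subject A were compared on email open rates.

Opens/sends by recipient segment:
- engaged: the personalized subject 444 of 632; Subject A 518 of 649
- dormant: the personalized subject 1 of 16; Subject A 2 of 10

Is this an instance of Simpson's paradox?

Engaged: the personalized subject 444/632 = 70.3%, Subject A 518/649 = 79.8% → Subject A
Dormant: the personalized subject 1/16 = 6.2%, Subject A 2/10 = 20.0% → Subject A
Overall: the personalized subject 445/648 = 68.7%, Subject A 520/659 = 78.9% → Subject A
Subject A wins overall and in every recipient group — no reversal.

No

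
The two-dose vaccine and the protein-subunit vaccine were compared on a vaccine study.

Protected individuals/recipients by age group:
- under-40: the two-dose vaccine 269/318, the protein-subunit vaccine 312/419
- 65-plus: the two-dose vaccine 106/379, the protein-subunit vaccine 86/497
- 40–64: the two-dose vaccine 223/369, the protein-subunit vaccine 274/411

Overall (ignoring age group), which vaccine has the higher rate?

Under-40: the two-dose vaccine 269/318 = 84.6%, the protein-subunit vaccine 312/419 = 74.5% → the two-dose vaccine
65-plus: the two-dose vaccine 106/379 = 28.0%, the protein-subunit vaccine 86/497 = 17.3% → the two-dose vaccine
40–64: the two-dose vaccine 223/369 = 60.4%, the protein-subunit vaccine 274/411 = 66.7% → the protein-subunit vaccine
Overall: the two-dose vaccine 598/1066 = 56.1%, the protein-subunit vaccine 672/1327 = 50.6% → the two-dose vaccine
(Neither sweeps every age group, but the two-dose vaccine has the higher pooled rate.)

the two-dose vaccine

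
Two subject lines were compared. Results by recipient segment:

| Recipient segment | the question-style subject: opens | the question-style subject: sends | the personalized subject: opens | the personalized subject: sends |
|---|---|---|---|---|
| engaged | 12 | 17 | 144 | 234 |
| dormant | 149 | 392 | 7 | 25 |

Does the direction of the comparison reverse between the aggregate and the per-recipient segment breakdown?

Yes

Engaged: the question-style subject 12/17 = 70.6%, the personalized subject 144/234 = 61.5% → the question-style subject
Dormant: the question-style subject 149/392 = 38.0%, the personalized subject 7/25 = 28.0% → the question-style subject
Overall: the question-style subject 161/409 = 39.4%, the personalized subject 151/259 = 58.3% → the personalized subject
The question-style subject wins each recipient group but the personalized subject wins overall — the comparison reverses. The question-style subject's sends skew toward dormant, which has a lower base rate.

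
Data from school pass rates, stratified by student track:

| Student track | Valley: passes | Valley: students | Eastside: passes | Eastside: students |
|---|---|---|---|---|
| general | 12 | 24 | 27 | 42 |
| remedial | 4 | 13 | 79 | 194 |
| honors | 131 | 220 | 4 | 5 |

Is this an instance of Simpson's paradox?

General: Valley 12/24 = 50.0%, Eastside 27/42 = 64.3% → Eastside
Remedial: Valley 4/13 = 30.8%, Eastside 79/194 = 40.7% → Eastside
Honors: Valley 131/220 = 59.5%, Eastside 4/5 = 80.0% → Eastside
Overall: Valley 147/257 = 57.2%, Eastside 110/241 = 45.6% → Valley
Eastside wins each student group but Valley wins overall — the comparison reverses. Eastside's students skew toward remedial, which has a lower base rate.

Yes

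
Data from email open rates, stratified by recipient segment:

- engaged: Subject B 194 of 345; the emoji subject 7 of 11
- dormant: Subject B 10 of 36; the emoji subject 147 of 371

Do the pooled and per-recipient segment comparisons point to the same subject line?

No

Engaged: Subject B 194/345 = 56.2%, the emoji subject 7/11 = 63.6% → the emoji subject
Dormant: Subject B 10/36 = 27.8%, the emoji subject 147/371 = 39.6% → the emoji subject
Overall: Subject B 204/381 = 53.5%, the emoji subject 154/382 = 40.3% → Subject B
The emoji subject wins each recipient group but Subject B wins overall — the comparison reverses. The emoji subject's sends skew toward dormant, which has a lower base rate.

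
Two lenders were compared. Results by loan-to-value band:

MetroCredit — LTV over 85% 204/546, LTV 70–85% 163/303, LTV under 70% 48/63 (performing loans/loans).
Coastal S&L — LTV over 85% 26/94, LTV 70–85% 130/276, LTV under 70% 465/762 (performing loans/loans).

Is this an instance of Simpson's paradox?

LTV over 85%: MetroCredit 204/546 = 37.4%, Coastal S&L 26/94 = 27.7% → MetroCredit
LTV 70–85%: MetroCredit 163/303 = 53.8%, Coastal S&L 130/276 = 47.1% → MetroCredit
LTV under 70%: MetroCredit 48/63 = 76.2%, Coastal S&L 465/762 = 61.0% → MetroCredit
Overall: MetroCredit 415/912 = 45.5%, Coastal S&L 621/1132 = 54.9% → Coastal S&L
MetroCredit wins each loan-to-value group but Coastal S&L wins overall — the comparison reverses. MetroCredit's loans skew toward LTV over 85%, which has a lower base rate.

Yes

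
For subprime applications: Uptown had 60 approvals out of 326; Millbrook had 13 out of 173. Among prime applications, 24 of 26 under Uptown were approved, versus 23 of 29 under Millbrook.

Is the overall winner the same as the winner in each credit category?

Yes

Subprime: Uptown 60/326 = 18.4%, Millbrook 13/173 = 7.5% → Uptown
Prime: Uptown 24/26 = 92.3%, Millbrook 23/29 = 79.3% → Uptown
Overall: Uptown 84/352 = 23.9%, Millbrook 36/202 = 17.8% → Uptown
Uptown wins overall and in every credit group — no reversal.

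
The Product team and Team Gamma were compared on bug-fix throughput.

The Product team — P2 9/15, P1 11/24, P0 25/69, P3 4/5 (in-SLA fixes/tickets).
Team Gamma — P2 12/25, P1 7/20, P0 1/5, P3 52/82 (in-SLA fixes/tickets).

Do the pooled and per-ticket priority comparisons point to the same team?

P2: the Product team 9/15 = 60.0%, Team Gamma 12/25 = 48.0% → the Product team
P1: the Product team 11/24 = 45.8%, Team Gamma 7/20 = 35.0% → the Product team
P0: the Product team 25/69 = 36.2%, Team Gamma 1/5 = 20.0% → the Product team
P3: the Product team 4/5 = 80.0%, Team Gamma 52/82 = 63.4% → the Product team
Overall: the Product team 49/113 = 43.4%, Team Gamma 72/132 = 54.5% → Team Gamma
The Product team wins each ticket group but Team Gamma wins overall — the comparison reverses. The Product team's tickets skew toward P0, which has a lower base rate.

No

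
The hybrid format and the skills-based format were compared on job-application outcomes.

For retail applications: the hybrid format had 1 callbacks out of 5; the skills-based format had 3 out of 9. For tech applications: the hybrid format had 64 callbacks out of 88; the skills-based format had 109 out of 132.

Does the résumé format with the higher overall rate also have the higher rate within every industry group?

Yes

Retail: the hybrid format 1/5 = 20.0%, the skills-based format 3/9 = 33.3% → the skills-based format
Tech: the hybrid format 64/88 = 72.7%, the skills-based format 109/132 = 82.6% → the skills-based format
Overall: the hybrid format 65/93 = 69.9%, the skills-based format 112/141 = 79.4% → the skills-based format
The skills-based format wins overall and in every industry group — no reversal.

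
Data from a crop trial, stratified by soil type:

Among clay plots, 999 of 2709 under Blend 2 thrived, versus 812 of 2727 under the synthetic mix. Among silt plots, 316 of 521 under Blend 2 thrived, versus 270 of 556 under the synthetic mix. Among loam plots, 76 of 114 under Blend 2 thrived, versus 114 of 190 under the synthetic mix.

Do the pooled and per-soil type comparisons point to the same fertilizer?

Clay: Blend 2 999/2709 = 36.9%, the synthetic mix 812/2727 = 29.8% → Blend 2
Silt: Blend 2 316/521 = 60.7%, the synthetic mix 270/556 = 48.6% → Blend 2
Loam: Blend 2 76/114 = 66.7%, the synthetic mix 114/190 = 60.0% → Blend 2
Overall: Blend 2 1391/3344 = 41.6%, the synthetic mix 1196/3473 = 34.4% → Blend 2
Blend 2 wins overall and in every soil group — no reversal.

Yes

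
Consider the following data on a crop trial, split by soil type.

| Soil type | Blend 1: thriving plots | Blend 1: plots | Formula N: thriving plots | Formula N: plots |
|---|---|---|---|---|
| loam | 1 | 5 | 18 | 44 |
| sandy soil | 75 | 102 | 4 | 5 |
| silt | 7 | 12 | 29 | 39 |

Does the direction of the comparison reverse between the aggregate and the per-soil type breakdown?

Yes

Loam: Blend 1 1/5 = 20.0%, Formula N 18/44 = 40.9% → Formula N
Sandy soil: Blend 1 75/102 = 73.5%, Formula N 4/5 = 80.0% → Formula N
Silt: Blend 1 7/12 = 58.3%, Formula N 29/39 = 74.4% → Formula N
Overall: Blend 1 83/119 = 69.7%, Formula N 51/88 = 58.0% → Blend 1
Formula N wins each soil group but Blend 1 wins overall — the comparison reverses. Formula N's plots skew toward loam, which has a lower base rate.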